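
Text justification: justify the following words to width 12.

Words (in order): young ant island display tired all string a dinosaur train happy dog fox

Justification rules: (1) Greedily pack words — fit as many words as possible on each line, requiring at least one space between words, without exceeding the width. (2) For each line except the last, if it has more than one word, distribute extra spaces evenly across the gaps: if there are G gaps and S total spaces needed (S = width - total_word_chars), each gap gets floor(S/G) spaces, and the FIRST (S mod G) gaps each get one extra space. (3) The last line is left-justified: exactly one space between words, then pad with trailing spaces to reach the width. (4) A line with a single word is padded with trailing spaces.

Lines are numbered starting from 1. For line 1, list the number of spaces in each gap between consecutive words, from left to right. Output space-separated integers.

Answer: 4

Derivation:
Line 1: ['young', 'ant'] (min_width=9, slack=3)
Line 2: ['island'] (min_width=6, slack=6)
Line 3: ['display'] (min_width=7, slack=5)
Line 4: ['tired', 'all'] (min_width=9, slack=3)
Line 5: ['string', 'a'] (min_width=8, slack=4)
Line 6: ['dinosaur'] (min_width=8, slack=4)
Line 7: ['train', 'happy'] (min_width=11, slack=1)
Line 8: ['dog', 'fox'] (min_width=7, slack=5)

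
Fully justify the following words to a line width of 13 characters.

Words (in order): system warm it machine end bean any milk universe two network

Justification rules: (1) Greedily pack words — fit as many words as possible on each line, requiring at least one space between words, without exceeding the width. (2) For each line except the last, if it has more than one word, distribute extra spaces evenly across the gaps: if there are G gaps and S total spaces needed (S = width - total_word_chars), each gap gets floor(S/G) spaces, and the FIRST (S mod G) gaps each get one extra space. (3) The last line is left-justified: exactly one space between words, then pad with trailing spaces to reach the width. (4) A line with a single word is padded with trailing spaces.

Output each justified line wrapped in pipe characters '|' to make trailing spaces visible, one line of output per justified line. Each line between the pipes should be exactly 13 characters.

Line 1: ['system', 'warm'] (min_width=11, slack=2)
Line 2: ['it', 'machine'] (min_width=10, slack=3)
Line 3: ['end', 'bean', 'any'] (min_width=12, slack=1)
Line 4: ['milk', 'universe'] (min_width=13, slack=0)
Line 5: ['two', 'network'] (min_width=11, slack=2)

Answer: |system   warm|
|it    machine|
|end  bean any|
|milk universe|
|two network  |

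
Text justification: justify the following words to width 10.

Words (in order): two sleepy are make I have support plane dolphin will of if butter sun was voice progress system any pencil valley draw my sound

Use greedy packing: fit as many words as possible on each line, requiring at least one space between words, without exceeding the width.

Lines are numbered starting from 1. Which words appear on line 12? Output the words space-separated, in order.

Line 1: ['two', 'sleepy'] (min_width=10, slack=0)
Line 2: ['are', 'make', 'I'] (min_width=10, slack=0)
Line 3: ['have'] (min_width=4, slack=6)
Line 4: ['support'] (min_width=7, slack=3)
Line 5: ['plane'] (min_width=5, slack=5)
Line 6: ['dolphin'] (min_width=7, slack=3)
Line 7: ['will', 'of', 'if'] (min_width=10, slack=0)
Line 8: ['butter', 'sun'] (min_width=10, slack=0)
Line 9: ['was', 'voice'] (min_width=9, slack=1)
Line 10: ['progress'] (min_width=8, slack=2)
Line 11: ['system', 'any'] (min_width=10, slack=0)
Line 12: ['pencil'] (min_width=6, slack=4)
Line 13: ['valley'] (min_width=6, slack=4)
Line 14: ['draw', 'my'] (min_width=7, slack=3)
Line 15: ['sound'] (min_width=5, slack=5)

Answer: pencil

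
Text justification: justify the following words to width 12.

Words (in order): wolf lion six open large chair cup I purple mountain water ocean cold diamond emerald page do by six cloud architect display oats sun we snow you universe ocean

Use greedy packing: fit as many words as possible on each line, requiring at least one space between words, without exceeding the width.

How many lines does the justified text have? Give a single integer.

Line 1: ['wolf', 'lion'] (min_width=9, slack=3)
Line 2: ['six', 'open'] (min_width=8, slack=4)
Line 3: ['large', 'chair'] (min_width=11, slack=1)
Line 4: ['cup', 'I', 'purple'] (min_width=12, slack=0)
Line 5: ['mountain'] (min_width=8, slack=4)
Line 6: ['water', 'ocean'] (min_width=11, slack=1)
Line 7: ['cold', 'diamond'] (min_width=12, slack=0)
Line 8: ['emerald', 'page'] (min_width=12, slack=0)
Line 9: ['do', 'by', 'six'] (min_width=9, slack=3)
Line 10: ['cloud'] (min_width=5, slack=7)
Line 11: ['architect'] (min_width=9, slack=3)
Line 12: ['display', 'oats'] (min_width=12, slack=0)
Line 13: ['sun', 'we', 'snow'] (min_width=11, slack=1)
Line 14: ['you', 'universe'] (min_width=12, slack=0)
Line 15: ['ocean'] (min_width=5, slack=7)
Total lines: 15

Answer: 15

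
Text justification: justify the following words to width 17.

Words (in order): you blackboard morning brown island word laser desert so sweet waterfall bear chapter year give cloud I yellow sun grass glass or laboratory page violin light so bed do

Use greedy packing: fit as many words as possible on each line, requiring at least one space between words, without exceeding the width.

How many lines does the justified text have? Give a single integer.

Answer: 11

Derivation:
Line 1: ['you', 'blackboard'] (min_width=14, slack=3)
Line 2: ['morning', 'brown'] (min_width=13, slack=4)
Line 3: ['island', 'word', 'laser'] (min_width=17, slack=0)
Line 4: ['desert', 'so', 'sweet'] (min_width=15, slack=2)
Line 5: ['waterfall', 'bear'] (min_width=14, slack=3)
Line 6: ['chapter', 'year', 'give'] (min_width=17, slack=0)
Line 7: ['cloud', 'I', 'yellow'] (min_width=14, slack=3)
Line 8: ['sun', 'grass', 'glass'] (min_width=15, slack=2)
Line 9: ['or', 'laboratory'] (min_width=13, slack=4)
Line 10: ['page', 'violin', 'light'] (min_width=17, slack=0)
Line 11: ['so', 'bed', 'do'] (min_width=9, slack=8)
Total lines: 11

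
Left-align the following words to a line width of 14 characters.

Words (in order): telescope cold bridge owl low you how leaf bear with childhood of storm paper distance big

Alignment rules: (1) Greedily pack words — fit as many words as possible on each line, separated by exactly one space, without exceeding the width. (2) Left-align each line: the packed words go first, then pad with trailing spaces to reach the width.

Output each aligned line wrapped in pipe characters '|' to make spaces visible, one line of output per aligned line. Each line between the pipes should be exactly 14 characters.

Answer: |telescope cold|
|bridge owl low|
|you how leaf  |
|bear with     |
|childhood of  |
|storm paper   |
|distance big  |

Derivation:
Line 1: ['telescope', 'cold'] (min_width=14, slack=0)
Line 2: ['bridge', 'owl', 'low'] (min_width=14, slack=0)
Line 3: ['you', 'how', 'leaf'] (min_width=12, slack=2)
Line 4: ['bear', 'with'] (min_width=9, slack=5)
Line 5: ['childhood', 'of'] (min_width=12, slack=2)
Line 6: ['storm', 'paper'] (min_width=11, slack=3)
Line 7: ['distance', 'big'] (min_width=12, slack=2)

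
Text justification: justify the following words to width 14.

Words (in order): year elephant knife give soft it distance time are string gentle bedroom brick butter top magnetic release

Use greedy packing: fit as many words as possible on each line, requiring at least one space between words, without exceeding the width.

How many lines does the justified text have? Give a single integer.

Line 1: ['year', 'elephant'] (min_width=13, slack=1)
Line 2: ['knife', 'give'] (min_width=10, slack=4)
Line 3: ['soft', 'it'] (min_width=7, slack=7)
Line 4: ['distance', 'time'] (min_width=13, slack=1)
Line 5: ['are', 'string'] (min_width=10, slack=4)
Line 6: ['gentle', 'bedroom'] (min_width=14, slack=0)
Line 7: ['brick', 'butter'] (min_width=12, slack=2)
Line 8: ['top', 'magnetic'] (min_width=12, slack=2)
Line 9: ['release'] (min_width=7, slack=7)
Total lines: 9

Answer: 9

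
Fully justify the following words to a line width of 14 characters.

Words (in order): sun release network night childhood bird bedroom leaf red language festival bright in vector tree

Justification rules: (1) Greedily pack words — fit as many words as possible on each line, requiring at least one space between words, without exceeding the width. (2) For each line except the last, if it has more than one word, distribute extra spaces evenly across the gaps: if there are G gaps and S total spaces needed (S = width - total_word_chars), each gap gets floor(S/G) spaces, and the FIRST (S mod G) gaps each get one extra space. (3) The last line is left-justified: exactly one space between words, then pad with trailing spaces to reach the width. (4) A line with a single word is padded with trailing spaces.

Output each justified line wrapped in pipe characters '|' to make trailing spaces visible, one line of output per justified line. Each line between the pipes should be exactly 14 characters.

Line 1: ['sun', 'release'] (min_width=11, slack=3)
Line 2: ['network', 'night'] (min_width=13, slack=1)
Line 3: ['childhood', 'bird'] (min_width=14, slack=0)
Line 4: ['bedroom', 'leaf'] (min_width=12, slack=2)
Line 5: ['red', 'language'] (min_width=12, slack=2)
Line 6: ['festival'] (min_width=8, slack=6)
Line 7: ['bright', 'in'] (min_width=9, slack=5)
Line 8: ['vector', 'tree'] (min_width=11, slack=3)

Answer: |sun    release|
|network  night|
|childhood bird|
|bedroom   leaf|
|red   language|
|festival      |
|bright      in|
|vector tree   |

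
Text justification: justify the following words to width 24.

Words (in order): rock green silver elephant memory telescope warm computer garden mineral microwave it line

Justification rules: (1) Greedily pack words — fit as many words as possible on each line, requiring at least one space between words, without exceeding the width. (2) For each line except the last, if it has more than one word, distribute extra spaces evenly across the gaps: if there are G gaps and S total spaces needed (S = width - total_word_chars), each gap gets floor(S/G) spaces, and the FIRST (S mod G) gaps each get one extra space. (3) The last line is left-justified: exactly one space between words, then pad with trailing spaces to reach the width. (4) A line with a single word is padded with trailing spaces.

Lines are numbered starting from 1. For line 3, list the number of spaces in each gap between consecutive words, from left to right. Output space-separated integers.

Line 1: ['rock', 'green', 'silver'] (min_width=17, slack=7)
Line 2: ['elephant', 'memory'] (min_width=15, slack=9)
Line 3: ['telescope', 'warm', 'computer'] (min_width=23, slack=1)
Line 4: ['garden', 'mineral', 'microwave'] (min_width=24, slack=0)
Line 5: ['it', 'line'] (min_width=7, slack=17)

Answer: 2 1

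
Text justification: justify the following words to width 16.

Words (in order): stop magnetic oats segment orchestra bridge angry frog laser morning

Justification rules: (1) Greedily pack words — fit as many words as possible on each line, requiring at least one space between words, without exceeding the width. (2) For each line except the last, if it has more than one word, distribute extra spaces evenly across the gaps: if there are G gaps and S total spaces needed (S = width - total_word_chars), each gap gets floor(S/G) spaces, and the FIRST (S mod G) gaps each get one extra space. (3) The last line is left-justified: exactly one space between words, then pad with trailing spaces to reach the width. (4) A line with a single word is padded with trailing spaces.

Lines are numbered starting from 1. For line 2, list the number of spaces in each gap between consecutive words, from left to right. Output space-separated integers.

Line 1: ['stop', 'magnetic'] (min_width=13, slack=3)
Line 2: ['oats', 'segment'] (min_width=12, slack=4)
Line 3: ['orchestra', 'bridge'] (min_width=16, slack=0)
Line 4: ['angry', 'frog', 'laser'] (min_width=16, slack=0)
Line 5: ['morning'] (min_width=7, slack=9)

Answer: 5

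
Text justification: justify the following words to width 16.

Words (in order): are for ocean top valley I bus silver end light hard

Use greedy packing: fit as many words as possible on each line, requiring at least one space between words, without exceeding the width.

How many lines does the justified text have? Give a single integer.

Line 1: ['are', 'for', 'ocean'] (min_width=13, slack=3)
Line 2: ['top', 'valley', 'I', 'bus'] (min_width=16, slack=0)
Line 3: ['silver', 'end', 'light'] (min_width=16, slack=0)
Line 4: ['hard'] (min_width=4, slack=12)
Total lines: 4

Answer: 4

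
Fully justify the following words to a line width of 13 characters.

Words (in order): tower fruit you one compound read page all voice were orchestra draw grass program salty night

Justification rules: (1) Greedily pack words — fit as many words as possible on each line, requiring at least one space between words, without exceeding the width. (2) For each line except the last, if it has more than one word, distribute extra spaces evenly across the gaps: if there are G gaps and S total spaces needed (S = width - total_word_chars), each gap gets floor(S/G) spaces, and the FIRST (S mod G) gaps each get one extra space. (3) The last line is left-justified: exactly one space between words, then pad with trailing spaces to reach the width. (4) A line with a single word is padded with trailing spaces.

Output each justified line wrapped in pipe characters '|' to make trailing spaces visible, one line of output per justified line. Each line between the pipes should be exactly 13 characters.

Line 1: ['tower', 'fruit'] (min_width=11, slack=2)
Line 2: ['you', 'one'] (min_width=7, slack=6)
Line 3: ['compound', 'read'] (min_width=13, slack=0)
Line 4: ['page', 'all'] (min_width=8, slack=5)
Line 5: ['voice', 'were'] (min_width=10, slack=3)
Line 6: ['orchestra'] (min_width=9, slack=4)
Line 7: ['draw', 'grass'] (min_width=10, slack=3)
Line 8: ['program', 'salty'] (min_width=13, slack=0)
Line 9: ['night'] (min_width=5, slack=8)

Answer: |tower   fruit|
|you       one|
|compound read|
|page      all|
|voice    were|
|orchestra    |
|draw    grass|
|program salty|
|night        |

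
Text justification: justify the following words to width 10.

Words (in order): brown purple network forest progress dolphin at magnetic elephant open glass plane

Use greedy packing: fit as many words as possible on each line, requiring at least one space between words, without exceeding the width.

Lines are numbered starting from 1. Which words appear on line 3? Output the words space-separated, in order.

Line 1: ['brown'] (min_width=5, slack=5)
Line 2: ['purple'] (min_width=6, slack=4)
Line 3: ['network'] (min_width=7, slack=3)
Line 4: ['forest'] (min_width=6, slack=4)
Line 5: ['progress'] (min_width=8, slack=2)
Line 6: ['dolphin', 'at'] (min_width=10, slack=0)
Line 7: ['magnetic'] (min_width=8, slack=2)
Line 8: ['elephant'] (min_width=8, slack=2)
Line 9: ['open', 'glass'] (min_width=10, slack=0)
Line 10: ['plane'] (min_width=5, slack=5)

Answer: network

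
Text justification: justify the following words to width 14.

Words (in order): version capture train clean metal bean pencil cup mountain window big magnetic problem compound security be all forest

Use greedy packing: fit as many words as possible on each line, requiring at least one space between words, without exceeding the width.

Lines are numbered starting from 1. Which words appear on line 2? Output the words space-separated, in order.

Answer: capture train

Derivation:
Line 1: ['version'] (min_width=7, slack=7)
Line 2: ['capture', 'train'] (min_width=13, slack=1)
Line 3: ['clean', 'metal'] (min_width=11, slack=3)
Line 4: ['bean', 'pencil'] (min_width=11, slack=3)
Line 5: ['cup', 'mountain'] (min_width=12, slack=2)
Line 6: ['window', 'big'] (min_width=10, slack=4)
Line 7: ['magnetic'] (min_width=8, slack=6)
Line 8: ['problem'] (min_width=7, slack=7)
Line 9: ['compound'] (min_width=8, slack=6)
Line 10: ['security', 'be'] (min_width=11, slack=3)
Line 11: ['all', 'forest'] (min_width=10, slack=4)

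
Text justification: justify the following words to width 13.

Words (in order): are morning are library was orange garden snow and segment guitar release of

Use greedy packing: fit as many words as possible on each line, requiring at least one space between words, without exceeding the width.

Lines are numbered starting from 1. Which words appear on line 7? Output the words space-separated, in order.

Answer: release of

Derivation:
Line 1: ['are', 'morning'] (min_width=11, slack=2)
Line 2: ['are', 'library'] (min_width=11, slack=2)
Line 3: ['was', 'orange'] (min_width=10, slack=3)
Line 4: ['garden', 'snow'] (min_width=11, slack=2)
Line 5: ['and', 'segment'] (min_width=11, slack=2)
Line 6: ['guitar'] (min_width=6, slack=7)
Line 7: ['release', 'of'] (min_width=10, slack=3)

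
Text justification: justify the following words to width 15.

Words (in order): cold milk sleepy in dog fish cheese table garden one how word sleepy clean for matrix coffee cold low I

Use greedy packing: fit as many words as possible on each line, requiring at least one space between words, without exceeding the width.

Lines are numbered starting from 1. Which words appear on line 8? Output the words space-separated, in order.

Answer: coffee cold low

Derivation:
Line 1: ['cold', 'milk'] (min_width=9, slack=6)
Line 2: ['sleepy', 'in', 'dog'] (min_width=13, slack=2)
Line 3: ['fish', 'cheese'] (min_width=11, slack=4)
Line 4: ['table', 'garden'] (min_width=12, slack=3)
Line 5: ['one', 'how', 'word'] (min_width=12, slack=3)
Line 6: ['sleepy', 'clean'] (min_width=12, slack=3)
Line 7: ['for', 'matrix'] (min_width=10, slack=5)
Line 8: ['coffee', 'cold', 'low'] (min_width=15, slack=0)
Line 9: ['I'] (min_width=1, slack=14)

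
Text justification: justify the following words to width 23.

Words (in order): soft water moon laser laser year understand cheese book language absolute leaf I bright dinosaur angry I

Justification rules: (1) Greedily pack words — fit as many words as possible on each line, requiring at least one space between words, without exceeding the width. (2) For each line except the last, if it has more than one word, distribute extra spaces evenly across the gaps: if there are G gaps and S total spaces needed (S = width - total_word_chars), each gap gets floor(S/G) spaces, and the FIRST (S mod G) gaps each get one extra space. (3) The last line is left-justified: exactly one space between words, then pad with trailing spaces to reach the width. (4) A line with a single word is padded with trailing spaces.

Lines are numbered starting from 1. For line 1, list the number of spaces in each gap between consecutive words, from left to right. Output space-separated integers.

Line 1: ['soft', 'water', 'moon', 'laser'] (min_width=21, slack=2)
Line 2: ['laser', 'year', 'understand'] (min_width=21, slack=2)
Line 3: ['cheese', 'book', 'language'] (min_width=20, slack=3)
Line 4: ['absolute', 'leaf', 'I', 'bright'] (min_width=22, slack=1)
Line 5: ['dinosaur', 'angry', 'I'] (min_width=16, slack=7)

Answer: 2 2 1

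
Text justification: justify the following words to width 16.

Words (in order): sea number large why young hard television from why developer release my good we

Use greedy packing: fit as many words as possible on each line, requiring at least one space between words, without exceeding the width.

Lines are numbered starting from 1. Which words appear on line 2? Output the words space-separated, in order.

Answer: why young hard

Derivation:
Line 1: ['sea', 'number', 'large'] (min_width=16, slack=0)
Line 2: ['why', 'young', 'hard'] (min_width=14, slack=2)
Line 3: ['television', 'from'] (min_width=15, slack=1)
Line 4: ['why', 'developer'] (min_width=13, slack=3)
Line 5: ['release', 'my', 'good'] (min_width=15, slack=1)
Line 6: ['we'] (min_width=2, slack=14)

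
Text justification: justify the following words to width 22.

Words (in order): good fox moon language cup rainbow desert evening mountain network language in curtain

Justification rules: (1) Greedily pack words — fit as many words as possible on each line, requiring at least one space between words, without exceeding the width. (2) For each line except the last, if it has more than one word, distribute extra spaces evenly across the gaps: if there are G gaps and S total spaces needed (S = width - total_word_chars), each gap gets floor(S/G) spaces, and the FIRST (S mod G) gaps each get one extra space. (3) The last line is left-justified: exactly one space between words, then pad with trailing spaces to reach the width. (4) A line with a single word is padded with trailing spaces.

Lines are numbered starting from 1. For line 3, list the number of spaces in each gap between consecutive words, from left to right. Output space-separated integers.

Line 1: ['good', 'fox', 'moon', 'language'] (min_width=22, slack=0)
Line 2: ['cup', 'rainbow', 'desert'] (min_width=18, slack=4)
Line 3: ['evening', 'mountain'] (min_width=16, slack=6)
Line 4: ['network', 'language', 'in'] (min_width=19, slack=3)
Line 5: ['curtain'] (min_width=7, slack=15)

Answer: 7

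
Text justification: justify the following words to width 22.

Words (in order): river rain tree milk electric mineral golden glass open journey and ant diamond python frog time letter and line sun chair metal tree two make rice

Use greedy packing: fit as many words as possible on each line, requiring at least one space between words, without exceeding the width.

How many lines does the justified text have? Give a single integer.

Answer: 8

Derivation:
Line 1: ['river', 'rain', 'tree', 'milk'] (min_width=20, slack=2)
Line 2: ['electric', 'mineral'] (min_width=16, slack=6)
Line 3: ['golden', 'glass', 'open'] (min_width=17, slack=5)
Line 4: ['journey', 'and', 'ant'] (min_width=15, slack=7)
Line 5: ['diamond', 'python', 'frog'] (min_width=19, slack=3)
Line 6: ['time', 'letter', 'and', 'line'] (min_width=20, slack=2)
Line 7: ['sun', 'chair', 'metal', 'tree'] (min_width=20, slack=2)
Line 8: ['two', 'make', 'rice'] (min_width=13, slack=9)
Total lines: 8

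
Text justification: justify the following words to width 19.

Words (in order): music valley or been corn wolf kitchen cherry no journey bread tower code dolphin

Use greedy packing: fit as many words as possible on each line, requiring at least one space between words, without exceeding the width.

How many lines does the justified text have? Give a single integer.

Line 1: ['music', 'valley', 'or'] (min_width=15, slack=4)
Line 2: ['been', 'corn', 'wolf'] (min_width=14, slack=5)
Line 3: ['kitchen', 'cherry', 'no'] (min_width=17, slack=2)
Line 4: ['journey', 'bread', 'tower'] (min_width=19, slack=0)
Line 5: ['code', 'dolphin'] (min_width=12, slack=7)
Total lines: 5

Answer: 5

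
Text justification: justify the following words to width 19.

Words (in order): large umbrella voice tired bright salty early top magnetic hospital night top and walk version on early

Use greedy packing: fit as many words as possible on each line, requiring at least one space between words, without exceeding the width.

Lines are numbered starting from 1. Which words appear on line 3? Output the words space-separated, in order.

Line 1: ['large', 'umbrella'] (min_width=14, slack=5)
Line 2: ['voice', 'tired', 'bright'] (min_width=18, slack=1)
Line 3: ['salty', 'early', 'top'] (min_width=15, slack=4)
Line 4: ['magnetic', 'hospital'] (min_width=17, slack=2)
Line 5: ['night', 'top', 'and', 'walk'] (min_width=18, slack=1)
Line 6: ['version', 'on', 'early'] (min_width=16, slack=3)

Answer: salty early top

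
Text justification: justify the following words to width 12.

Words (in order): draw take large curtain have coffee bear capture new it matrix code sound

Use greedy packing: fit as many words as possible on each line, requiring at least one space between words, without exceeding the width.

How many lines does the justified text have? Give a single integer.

Line 1: ['draw', 'take'] (min_width=9, slack=3)
Line 2: ['large'] (min_width=5, slack=7)
Line 3: ['curtain', 'have'] (min_width=12, slack=0)
Line 4: ['coffee', 'bear'] (min_width=11, slack=1)
Line 5: ['capture', 'new'] (min_width=11, slack=1)
Line 6: ['it', 'matrix'] (min_width=9, slack=3)
Line 7: ['code', 'sound'] (min_width=10, slack=2)
Total lines: 7

Answer: 7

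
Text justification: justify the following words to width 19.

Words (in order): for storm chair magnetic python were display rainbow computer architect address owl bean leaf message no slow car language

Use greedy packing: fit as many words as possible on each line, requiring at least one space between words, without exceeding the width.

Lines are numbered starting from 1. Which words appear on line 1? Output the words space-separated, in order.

Answer: for storm chair

Derivation:
Line 1: ['for', 'storm', 'chair'] (min_width=15, slack=4)
Line 2: ['magnetic', 'python'] (min_width=15, slack=4)
Line 3: ['were', 'display'] (min_width=12, slack=7)
Line 4: ['rainbow', 'computer'] (min_width=16, slack=3)
Line 5: ['architect', 'address'] (min_width=17, slack=2)
Line 6: ['owl', 'bean', 'leaf'] (min_width=13, slack=6)
Line 7: ['message', 'no', 'slow', 'car'] (min_width=19, slack=0)
Line 8: ['language'] (min_width=8, slack=11)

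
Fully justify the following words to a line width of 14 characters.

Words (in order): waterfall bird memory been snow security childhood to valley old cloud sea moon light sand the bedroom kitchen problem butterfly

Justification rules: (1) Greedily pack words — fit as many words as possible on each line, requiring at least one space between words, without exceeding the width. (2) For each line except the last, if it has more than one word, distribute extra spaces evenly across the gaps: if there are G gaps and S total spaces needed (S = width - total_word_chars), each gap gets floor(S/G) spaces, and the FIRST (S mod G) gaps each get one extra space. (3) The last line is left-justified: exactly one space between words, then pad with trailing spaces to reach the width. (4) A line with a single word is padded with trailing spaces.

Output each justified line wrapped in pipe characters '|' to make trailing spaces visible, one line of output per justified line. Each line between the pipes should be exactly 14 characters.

Line 1: ['waterfall', 'bird'] (min_width=14, slack=0)
Line 2: ['memory', 'been'] (min_width=11, slack=3)
Line 3: ['snow', 'security'] (min_width=13, slack=1)
Line 4: ['childhood', 'to'] (min_width=12, slack=2)
Line 5: ['valley', 'old'] (min_width=10, slack=4)
Line 6: ['cloud', 'sea', 'moon'] (min_width=14, slack=0)
Line 7: ['light', 'sand', 'the'] (min_width=14, slack=0)
Line 8: ['bedroom'] (min_width=7, slack=7)
Line 9: ['kitchen'] (min_width=7, slack=7)
Line 10: ['problem'] (min_width=7, slack=7)
Line 11: ['butterfly'] (min_width=9, slack=5)

Answer: |waterfall bird|
|memory    been|
|snow  security|
|childhood   to|
|valley     old|
|cloud sea moon|
|light sand the|
|bedroom       |
|kitchen       |
|problem       |
|butterfly     |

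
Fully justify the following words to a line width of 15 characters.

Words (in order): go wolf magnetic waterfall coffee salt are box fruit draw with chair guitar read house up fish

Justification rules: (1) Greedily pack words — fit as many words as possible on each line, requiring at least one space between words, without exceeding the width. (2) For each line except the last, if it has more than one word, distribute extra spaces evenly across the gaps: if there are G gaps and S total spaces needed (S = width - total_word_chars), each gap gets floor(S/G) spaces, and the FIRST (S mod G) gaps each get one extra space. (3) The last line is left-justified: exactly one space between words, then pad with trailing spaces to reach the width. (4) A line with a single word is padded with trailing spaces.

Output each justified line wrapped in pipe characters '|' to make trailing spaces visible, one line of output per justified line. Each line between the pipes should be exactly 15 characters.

Line 1: ['go', 'wolf'] (min_width=7, slack=8)
Line 2: ['magnetic'] (min_width=8, slack=7)
Line 3: ['waterfall'] (min_width=9, slack=6)
Line 4: ['coffee', 'salt', 'are'] (min_width=15, slack=0)
Line 5: ['box', 'fruit', 'draw'] (min_width=14, slack=1)
Line 6: ['with', 'chair'] (min_width=10, slack=5)
Line 7: ['guitar', 'read'] (min_width=11, slack=4)
Line 8: ['house', 'up', 'fish'] (min_width=13, slack=2)

Answer: |go         wolf|
|magnetic       |
|waterfall      |
|coffee salt are|
|box  fruit draw|
|with      chair|
|guitar     read|
|house up fish  |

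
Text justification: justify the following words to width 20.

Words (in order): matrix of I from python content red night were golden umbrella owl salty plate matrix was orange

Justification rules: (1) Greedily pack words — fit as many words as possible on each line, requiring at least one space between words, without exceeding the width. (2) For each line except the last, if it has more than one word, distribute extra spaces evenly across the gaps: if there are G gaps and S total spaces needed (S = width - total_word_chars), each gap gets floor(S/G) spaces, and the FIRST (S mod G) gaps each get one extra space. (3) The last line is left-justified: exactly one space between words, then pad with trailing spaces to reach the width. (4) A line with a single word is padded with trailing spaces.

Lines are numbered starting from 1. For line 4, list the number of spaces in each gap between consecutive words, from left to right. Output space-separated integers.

Line 1: ['matrix', 'of', 'I', 'from'] (min_width=16, slack=4)
Line 2: ['python', 'content', 'red'] (min_width=18, slack=2)
Line 3: ['night', 'were', 'golden'] (min_width=17, slack=3)
Line 4: ['umbrella', 'owl', 'salty'] (min_width=18, slack=2)
Line 5: ['plate', 'matrix', 'was'] (min_width=16, slack=4)
Line 6: ['orange'] (min_width=6, slack=14)

Answer: 2 2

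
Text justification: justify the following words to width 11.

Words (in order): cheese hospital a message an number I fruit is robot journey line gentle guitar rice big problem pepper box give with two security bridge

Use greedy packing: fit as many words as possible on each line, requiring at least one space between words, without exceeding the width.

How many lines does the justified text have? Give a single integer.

Line 1: ['cheese'] (min_width=6, slack=5)
Line 2: ['hospital', 'a'] (min_width=10, slack=1)
Line 3: ['message', 'an'] (min_width=10, slack=1)
Line 4: ['number', 'I'] (min_width=8, slack=3)
Line 5: ['fruit', 'is'] (min_width=8, slack=3)
Line 6: ['robot'] (min_width=5, slack=6)
Line 7: ['journey'] (min_width=7, slack=4)
Line 8: ['line', 'gentle'] (min_width=11, slack=0)
Line 9: ['guitar', 'rice'] (min_width=11, slack=0)
Line 10: ['big', 'problem'] (min_width=11, slack=0)
Line 11: ['pepper', 'box'] (min_width=10, slack=1)
Line 12: ['give', 'with'] (min_width=9, slack=2)
Line 13: ['two'] (min_width=3, slack=8)
Line 14: ['security'] (min_width=8, slack=3)
Line 15: ['bridge'] (min_width=6, slack=5)
Total lines: 15

Answer: 15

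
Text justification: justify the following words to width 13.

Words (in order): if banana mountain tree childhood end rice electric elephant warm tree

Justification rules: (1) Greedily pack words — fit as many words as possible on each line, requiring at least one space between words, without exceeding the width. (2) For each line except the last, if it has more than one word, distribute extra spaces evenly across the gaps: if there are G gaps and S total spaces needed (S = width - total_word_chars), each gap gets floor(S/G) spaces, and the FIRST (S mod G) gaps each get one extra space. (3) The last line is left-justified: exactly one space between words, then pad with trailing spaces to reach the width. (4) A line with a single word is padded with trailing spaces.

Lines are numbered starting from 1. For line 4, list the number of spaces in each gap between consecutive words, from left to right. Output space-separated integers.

Answer: 1

Derivation:
Line 1: ['if', 'banana'] (min_width=9, slack=4)
Line 2: ['mountain', 'tree'] (min_width=13, slack=0)
Line 3: ['childhood', 'end'] (min_width=13, slack=0)
Line 4: ['rice', 'electric'] (min_width=13, slack=0)
Line 5: ['elephant', 'warm'] (min_width=13, slack=0)
Line 6: ['tree'] (min_width=4, slack=9)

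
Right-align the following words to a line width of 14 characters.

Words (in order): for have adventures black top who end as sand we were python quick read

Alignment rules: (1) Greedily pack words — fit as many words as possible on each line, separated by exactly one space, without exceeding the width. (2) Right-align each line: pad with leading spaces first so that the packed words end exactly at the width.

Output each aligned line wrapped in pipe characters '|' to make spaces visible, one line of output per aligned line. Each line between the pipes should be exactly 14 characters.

Answer: |      for have|
|    adventures|
| black top who|
|end as sand we|
|   were python|
|    quick read|

Derivation:
Line 1: ['for', 'have'] (min_width=8, slack=6)
Line 2: ['adventures'] (min_width=10, slack=4)
Line 3: ['black', 'top', 'who'] (min_width=13, slack=1)
Line 4: ['end', 'as', 'sand', 'we'] (min_width=14, slack=0)
Line 5: ['were', 'python'] (min_width=11, slack=3)
Line 6: ['quick', 'read'] (min_width=10, slack=4)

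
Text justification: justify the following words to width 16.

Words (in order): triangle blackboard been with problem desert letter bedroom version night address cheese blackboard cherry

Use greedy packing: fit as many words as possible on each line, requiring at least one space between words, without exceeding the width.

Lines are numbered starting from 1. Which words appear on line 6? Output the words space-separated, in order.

Line 1: ['triangle'] (min_width=8, slack=8)
Line 2: ['blackboard', 'been'] (min_width=15, slack=1)
Line 3: ['with', 'problem'] (min_width=12, slack=4)
Line 4: ['desert', 'letter'] (min_width=13, slack=3)
Line 5: ['bedroom', 'version'] (min_width=15, slack=1)
Line 6: ['night', 'address'] (min_width=13, slack=3)
Line 7: ['cheese'] (min_width=6, slack=10)
Line 8: ['blackboard'] (min_width=10, slack=6)
Line 9: ['cherry'] (min_width=6, slack=10)

Answer: night address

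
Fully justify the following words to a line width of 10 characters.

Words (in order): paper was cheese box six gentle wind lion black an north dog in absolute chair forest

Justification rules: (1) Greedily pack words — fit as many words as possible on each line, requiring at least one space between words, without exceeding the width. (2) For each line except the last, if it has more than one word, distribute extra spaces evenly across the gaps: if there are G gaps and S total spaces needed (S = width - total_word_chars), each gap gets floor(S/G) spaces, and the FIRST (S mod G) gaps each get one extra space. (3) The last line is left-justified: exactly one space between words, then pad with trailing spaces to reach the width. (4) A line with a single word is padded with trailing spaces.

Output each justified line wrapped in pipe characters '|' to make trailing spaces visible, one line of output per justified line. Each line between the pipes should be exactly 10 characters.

Line 1: ['paper', 'was'] (min_width=9, slack=1)
Line 2: ['cheese', 'box'] (min_width=10, slack=0)
Line 3: ['six', 'gentle'] (min_width=10, slack=0)
Line 4: ['wind', 'lion'] (min_width=9, slack=1)
Line 5: ['black', 'an'] (min_width=8, slack=2)
Line 6: ['north', 'dog'] (min_width=9, slack=1)
Line 7: ['in'] (min_width=2, slack=8)
Line 8: ['absolute'] (min_width=8, slack=2)
Line 9: ['chair'] (min_width=5, slack=5)
Line 10: ['forest'] (min_width=6, slack=4)

Answer: |paper  was|
|cheese box|
|six gentle|
|wind  lion|
|black   an|
|north  dog|
|in        |
|absolute  |
|chair     |
|forest    |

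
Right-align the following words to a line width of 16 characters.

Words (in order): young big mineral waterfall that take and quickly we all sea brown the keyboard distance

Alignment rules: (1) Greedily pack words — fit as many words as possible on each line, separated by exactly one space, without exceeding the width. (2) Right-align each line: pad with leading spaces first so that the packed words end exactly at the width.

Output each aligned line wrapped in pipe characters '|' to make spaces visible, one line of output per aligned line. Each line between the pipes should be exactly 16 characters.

Answer: |       young big|
|         mineral|
|  waterfall that|
|take and quickly|
|we all sea brown|
|    the keyboard|
|        distance|

Derivation:
Line 1: ['young', 'big'] (min_width=9, slack=7)
Line 2: ['mineral'] (min_width=7, slack=9)
Line 3: ['waterfall', 'that'] (min_width=14, slack=2)
Line 4: ['take', 'and', 'quickly'] (min_width=16, slack=0)
Line 5: ['we', 'all', 'sea', 'brown'] (min_width=16, slack=0)
Line 6: ['the', 'keyboard'] (min_width=12, slack=4)
Line 7: ['distance'] (min_width=8, slack=8)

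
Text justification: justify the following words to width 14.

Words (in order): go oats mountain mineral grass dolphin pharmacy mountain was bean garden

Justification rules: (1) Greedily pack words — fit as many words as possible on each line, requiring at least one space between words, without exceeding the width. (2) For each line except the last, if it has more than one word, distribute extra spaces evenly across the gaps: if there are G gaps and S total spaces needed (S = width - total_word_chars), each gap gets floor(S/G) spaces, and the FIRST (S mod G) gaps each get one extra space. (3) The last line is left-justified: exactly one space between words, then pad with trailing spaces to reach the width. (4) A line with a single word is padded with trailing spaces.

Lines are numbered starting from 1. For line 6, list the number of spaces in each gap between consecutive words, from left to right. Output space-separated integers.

Answer: 3

Derivation:
Line 1: ['go', 'oats'] (min_width=7, slack=7)
Line 2: ['mountain'] (min_width=8, slack=6)
Line 3: ['mineral', 'grass'] (min_width=13, slack=1)
Line 4: ['dolphin'] (min_width=7, slack=7)
Line 5: ['pharmacy'] (min_width=8, slack=6)
Line 6: ['mountain', 'was'] (min_width=12, slack=2)
Line 7: ['bean', 'garden'] (min_width=11, slack=3)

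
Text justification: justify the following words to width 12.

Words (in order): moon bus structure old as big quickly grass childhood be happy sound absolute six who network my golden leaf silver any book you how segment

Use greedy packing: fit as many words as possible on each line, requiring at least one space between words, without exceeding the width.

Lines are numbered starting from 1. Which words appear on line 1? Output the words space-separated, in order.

Answer: moon bus

Derivation:
Line 1: ['moon', 'bus'] (min_width=8, slack=4)
Line 2: ['structure'] (min_width=9, slack=3)
Line 3: ['old', 'as', 'big'] (min_width=10, slack=2)
Line 4: ['quickly'] (min_width=7, slack=5)
Line 5: ['grass'] (min_width=5, slack=7)
Line 6: ['childhood', 'be'] (min_width=12, slack=0)
Line 7: ['happy', 'sound'] (min_width=11, slack=1)
Line 8: ['absolute', 'six'] (min_width=12, slack=0)
Line 9: ['who', 'network'] (min_width=11, slack=1)
Line 10: ['my', 'golden'] (min_width=9, slack=3)
Line 11: ['leaf', 'silver'] (min_width=11, slack=1)
Line 12: ['any', 'book', 'you'] (min_width=12, slack=0)
Line 13: ['how', 'segment'] (min_width=11, slack=1)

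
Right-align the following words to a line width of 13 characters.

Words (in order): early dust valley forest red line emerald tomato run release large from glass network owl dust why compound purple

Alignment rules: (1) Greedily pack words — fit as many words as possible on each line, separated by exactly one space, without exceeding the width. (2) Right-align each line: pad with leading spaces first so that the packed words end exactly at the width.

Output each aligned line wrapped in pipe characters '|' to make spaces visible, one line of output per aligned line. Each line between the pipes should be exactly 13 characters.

Line 1: ['early', 'dust'] (min_width=10, slack=3)
Line 2: ['valley', 'forest'] (min_width=13, slack=0)
Line 3: ['red', 'line'] (min_width=8, slack=5)
Line 4: ['emerald'] (min_width=7, slack=6)
Line 5: ['tomato', 'run'] (min_width=10, slack=3)
Line 6: ['release', 'large'] (min_width=13, slack=0)
Line 7: ['from', 'glass'] (min_width=10, slack=3)
Line 8: ['network', 'owl'] (min_width=11, slack=2)
Line 9: ['dust', 'why'] (min_width=8, slack=5)
Line 10: ['compound'] (min_width=8, slack=5)
Line 11: ['purple'] (min_width=6, slack=7)

Answer: |   early dust|
|valley forest|
|     red line|
|      emerald|
|   tomato run|
|release large|
|   from glass|
|  network owl|
|     dust why|
|     compound|
|       purple|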